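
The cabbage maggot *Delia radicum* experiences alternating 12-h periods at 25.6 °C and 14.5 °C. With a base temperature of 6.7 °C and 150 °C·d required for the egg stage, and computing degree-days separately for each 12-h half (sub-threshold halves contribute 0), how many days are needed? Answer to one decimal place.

11.2 days

Day half: max(0, 25.6 − 6.7) × 0.5 = 18.9 × 0.5 = 9.45 DD.
Night half: max(0, 14.5 − 6.7) × 0.5 = 7.8 × 0.5 = 3.90 DD.
Per 24 h: 13.35 DD/day.
Duration = 150 / 13.35 = 11.236 ≈ 11.2 days.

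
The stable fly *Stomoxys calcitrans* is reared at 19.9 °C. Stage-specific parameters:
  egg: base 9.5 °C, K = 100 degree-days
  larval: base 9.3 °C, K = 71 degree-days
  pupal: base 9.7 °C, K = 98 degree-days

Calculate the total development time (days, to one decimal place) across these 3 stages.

25.9 days

egg: 100 / (19.9 − 9.5) = 100 / 10.4 = 9.615 d.
larval: 71 / (19.9 − 9.3) = 71 / 10.6 = 6.698 d.
pupal: 98 / (19.9 − 9.7) = 98 / 10.2 = 9.608 d.
Sum = 25.921 ≈ 25.9 days.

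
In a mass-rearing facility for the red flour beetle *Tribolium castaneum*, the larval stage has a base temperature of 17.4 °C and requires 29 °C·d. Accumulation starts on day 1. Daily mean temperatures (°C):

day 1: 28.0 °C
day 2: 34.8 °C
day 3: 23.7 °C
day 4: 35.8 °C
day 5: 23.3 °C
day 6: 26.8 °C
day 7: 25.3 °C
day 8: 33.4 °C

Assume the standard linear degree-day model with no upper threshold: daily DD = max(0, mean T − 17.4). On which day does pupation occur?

Daily DD above 17.4 °C: 10.6, 17.4, 6.3, 18.4, 5.9, 9.4, 7.9, 16.0.
Cumulative: 10.6, 28.0, 34.3, 52.7, 58.6, 68.0, 75.9, 91.9.
The total first reaches 29 DD on day 3.

day 3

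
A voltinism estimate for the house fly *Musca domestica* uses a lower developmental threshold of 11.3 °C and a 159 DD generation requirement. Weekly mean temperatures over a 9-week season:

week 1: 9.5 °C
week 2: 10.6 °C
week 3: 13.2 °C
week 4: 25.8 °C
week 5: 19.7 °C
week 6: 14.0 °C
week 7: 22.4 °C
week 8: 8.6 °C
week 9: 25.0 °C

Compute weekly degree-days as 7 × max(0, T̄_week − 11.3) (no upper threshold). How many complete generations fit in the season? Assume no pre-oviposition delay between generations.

Weekly DD (7 × max(0, T̄ − 11.3)): 0.0, 0.0, 13.3, 101.5, 58.8, 18.9, 77.7, 0.0, 95.9.
Season total = 366.1 DD.
Complete generations = ⌊366.1 / 159⌋ = 2.

2 generations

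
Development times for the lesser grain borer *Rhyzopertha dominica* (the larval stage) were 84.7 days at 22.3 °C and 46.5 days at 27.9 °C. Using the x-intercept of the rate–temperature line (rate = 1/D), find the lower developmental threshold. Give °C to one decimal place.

Under the model K = D·(T − T_b), so D₁·(T₁ − T_b) = D₂·(T₂ − T_b).
84.7·(22.3 − T_b) = 46.5·(27.9 − T_b)
T_b = (84.7·22.3 − 46.5·27.9) / (84.7 − 46.5) = 591.46 / 38.2 = 15.483 °C ≈ 15.5 °C.

15.5 °C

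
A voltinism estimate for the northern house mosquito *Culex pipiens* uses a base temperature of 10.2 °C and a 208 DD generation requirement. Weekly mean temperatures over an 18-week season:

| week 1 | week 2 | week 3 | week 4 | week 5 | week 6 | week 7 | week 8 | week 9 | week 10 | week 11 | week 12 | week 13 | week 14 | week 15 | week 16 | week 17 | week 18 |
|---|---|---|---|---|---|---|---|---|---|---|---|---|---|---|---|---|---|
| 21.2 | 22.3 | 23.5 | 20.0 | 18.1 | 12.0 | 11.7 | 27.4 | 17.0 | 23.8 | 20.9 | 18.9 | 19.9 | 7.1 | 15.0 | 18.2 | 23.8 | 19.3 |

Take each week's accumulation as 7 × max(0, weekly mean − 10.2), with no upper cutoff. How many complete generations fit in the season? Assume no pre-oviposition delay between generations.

5 generations

Weekly DD (7 × max(0, T̄ − 10.2)): 77.0, 84.7, 93.1, 68.6, 55.3, 12.6, 10.5, 120.4, 47.6, 95.2, 74.9, 60.9, 67.9, 0.0, 33.6, 56.0, 95.2, 63.7.
Season total = 1117.2 DD.
Complete generations = ⌊1117.2 / 208⌋ = 5.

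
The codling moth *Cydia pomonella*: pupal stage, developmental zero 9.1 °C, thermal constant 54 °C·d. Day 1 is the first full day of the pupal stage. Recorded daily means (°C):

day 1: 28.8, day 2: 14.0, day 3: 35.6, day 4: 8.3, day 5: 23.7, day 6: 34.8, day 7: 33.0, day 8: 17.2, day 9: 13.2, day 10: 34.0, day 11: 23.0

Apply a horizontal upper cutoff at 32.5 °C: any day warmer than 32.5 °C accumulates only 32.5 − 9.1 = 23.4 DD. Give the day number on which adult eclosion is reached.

Daily DD above 9.1 °C (capped at 23.4): 19.7, 4.9, 23.4, 0.0, 14.6, 23.4, 23.4, 8.1, 4.1, 23.4, 13.9.
Cumulative: 19.7, 24.6, 48.0, 48.0, 62.6, 86.0, 109.4, 117.5, 121.6, 145.0, 158.9.
The total first reaches 54 DD on day 5.

day 5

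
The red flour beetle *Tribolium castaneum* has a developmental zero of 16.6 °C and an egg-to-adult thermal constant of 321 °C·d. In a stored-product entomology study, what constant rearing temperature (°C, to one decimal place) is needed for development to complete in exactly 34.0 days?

Required daily accumulation = 321 / 34.0 = 9.441 DD/day.
T = T_base + 9.441 = 16.6 + 9.441 = 26.041 ≈ 26.0 °C.

26.0 °C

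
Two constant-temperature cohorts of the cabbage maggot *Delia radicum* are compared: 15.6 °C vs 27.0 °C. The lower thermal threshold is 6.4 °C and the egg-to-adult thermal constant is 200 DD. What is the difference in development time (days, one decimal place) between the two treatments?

At 15.6 °C: 200 / (15.6 − 6.4) = 200 / 9.2 = 21.739 d.
At 27.0 °C: 200 / (27.0 − 6.4) = 200 / 20.6 = 9.709 d.
Difference = |21.739 − 9.709| = 12.030 ≈ 12.0 days.

12.0 days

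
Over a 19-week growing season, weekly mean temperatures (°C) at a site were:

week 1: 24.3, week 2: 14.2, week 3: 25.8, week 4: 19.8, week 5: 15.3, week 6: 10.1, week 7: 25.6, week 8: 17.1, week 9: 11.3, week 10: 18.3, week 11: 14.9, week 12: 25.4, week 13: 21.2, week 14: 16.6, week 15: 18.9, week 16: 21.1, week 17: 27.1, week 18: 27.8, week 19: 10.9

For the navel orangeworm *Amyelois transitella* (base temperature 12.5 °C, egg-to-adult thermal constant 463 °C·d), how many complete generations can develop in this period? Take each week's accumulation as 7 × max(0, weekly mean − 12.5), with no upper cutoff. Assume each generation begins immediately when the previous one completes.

2 generations

Weekly DD (7 × max(0, T̄ − 12.5)): 82.6, 11.9, 93.1, 51.1, 19.6, 0.0, 91.7, 32.2, 0.0, 40.6, 16.8, 90.3, 60.9, 28.7, 44.8, 60.2, 102.2, 107.1, 0.0.
Season total = 933.8 DD.
Complete generations = ⌊933.8 / 463⌋ = 2.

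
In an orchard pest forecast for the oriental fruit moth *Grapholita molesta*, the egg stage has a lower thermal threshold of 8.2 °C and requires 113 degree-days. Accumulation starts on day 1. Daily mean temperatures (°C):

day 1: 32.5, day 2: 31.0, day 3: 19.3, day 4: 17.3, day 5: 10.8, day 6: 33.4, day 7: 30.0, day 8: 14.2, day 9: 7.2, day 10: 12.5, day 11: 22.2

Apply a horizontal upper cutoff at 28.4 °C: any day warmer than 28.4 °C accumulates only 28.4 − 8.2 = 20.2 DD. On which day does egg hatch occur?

day 10

Daily DD above 8.2 °C (capped at 20.2): 20.2, 20.2, 11.1, 9.1, 2.6, 20.2, 20.2, 6.0, 0.0, 4.3, 14.0.
Cumulative: 20.2, 40.4, 51.5, 60.6, 63.2, 83.4, 103.6, 109.6, 109.6, 113.9, 127.9.
The total first reaches 113 DD on day 10.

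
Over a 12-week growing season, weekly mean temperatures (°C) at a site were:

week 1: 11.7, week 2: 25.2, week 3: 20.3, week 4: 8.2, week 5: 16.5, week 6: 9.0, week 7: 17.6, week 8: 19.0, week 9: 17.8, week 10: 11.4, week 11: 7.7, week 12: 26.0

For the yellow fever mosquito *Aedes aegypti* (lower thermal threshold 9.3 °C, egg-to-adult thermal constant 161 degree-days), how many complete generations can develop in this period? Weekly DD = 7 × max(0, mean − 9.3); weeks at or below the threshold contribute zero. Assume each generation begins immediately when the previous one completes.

Weekly DD (7 × max(0, T̄ − 9.3)): 16.8, 111.3, 77.0, 0.0, 50.4, 0.0, 58.1, 67.9, 59.5, 14.7, 0.0, 116.9.
Season total = 572.6 DD.
Complete generations = ⌊572.6 / 161⌋ = 3.

3 generations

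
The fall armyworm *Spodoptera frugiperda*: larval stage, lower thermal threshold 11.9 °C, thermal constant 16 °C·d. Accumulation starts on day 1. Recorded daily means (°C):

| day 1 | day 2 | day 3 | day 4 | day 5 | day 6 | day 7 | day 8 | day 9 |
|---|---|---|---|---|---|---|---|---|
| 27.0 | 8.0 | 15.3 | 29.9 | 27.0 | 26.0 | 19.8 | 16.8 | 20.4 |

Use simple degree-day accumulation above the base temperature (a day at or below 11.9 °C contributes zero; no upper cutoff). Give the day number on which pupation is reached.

Daily DD above 11.9 °C: 15.1, 0.0, 3.4, 18.0, 15.1, 14.1, 7.9, 4.9, 8.5.
Cumulative: 15.1, 15.1, 18.5, 36.5, 51.6, 65.7, 73.6, 78.5, 87.0.
The total first reaches 16 DD on day 3.

day 3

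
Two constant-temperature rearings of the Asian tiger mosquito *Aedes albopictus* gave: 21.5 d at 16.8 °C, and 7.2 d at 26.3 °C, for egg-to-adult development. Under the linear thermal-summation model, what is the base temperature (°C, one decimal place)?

Equal thermal constants: D₁(T₁ − T_b) = D₂(T₂ − T_b).
21.5·(16.8 − T_b) = 7.2·(26.3 − T_b)
T_b = (21.5·16.8 − 7.2·26.3) / (21.5 − 7.2) = 171.84 / 14.3 = 12.017 °C ≈ 12.0 °C.

12.0 °C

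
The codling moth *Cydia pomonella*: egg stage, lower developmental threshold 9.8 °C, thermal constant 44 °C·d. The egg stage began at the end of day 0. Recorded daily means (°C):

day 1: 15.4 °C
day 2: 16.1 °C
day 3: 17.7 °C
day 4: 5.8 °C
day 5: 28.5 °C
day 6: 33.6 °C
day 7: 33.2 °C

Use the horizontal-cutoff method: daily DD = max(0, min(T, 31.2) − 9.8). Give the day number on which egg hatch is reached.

day 6

Daily DD above 9.8 °C (capped at 21.4): 5.6, 6.3, 7.9, 0.0, 18.7, 21.4, 21.4.
Cumulative: 5.6, 11.9, 19.8, 19.8, 38.5, 59.9, 81.3.
The total first reaches 44 DD on day 6.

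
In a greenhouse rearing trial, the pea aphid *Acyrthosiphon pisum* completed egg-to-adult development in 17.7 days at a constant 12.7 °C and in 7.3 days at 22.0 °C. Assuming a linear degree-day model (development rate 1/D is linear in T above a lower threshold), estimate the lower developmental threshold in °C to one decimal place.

6.2 °C

Linear rate model ⇒ the product D·(T − T_b) is constant across temperatures.
17.7·(12.7 − T_b) = 7.3·(22.0 − T_b)
T_b = (17.7·12.7 − 7.3·22.0) / (17.7 − 7.3) = 64.19 / 10.4 = 6.172 °C ≈ 6.2 °C.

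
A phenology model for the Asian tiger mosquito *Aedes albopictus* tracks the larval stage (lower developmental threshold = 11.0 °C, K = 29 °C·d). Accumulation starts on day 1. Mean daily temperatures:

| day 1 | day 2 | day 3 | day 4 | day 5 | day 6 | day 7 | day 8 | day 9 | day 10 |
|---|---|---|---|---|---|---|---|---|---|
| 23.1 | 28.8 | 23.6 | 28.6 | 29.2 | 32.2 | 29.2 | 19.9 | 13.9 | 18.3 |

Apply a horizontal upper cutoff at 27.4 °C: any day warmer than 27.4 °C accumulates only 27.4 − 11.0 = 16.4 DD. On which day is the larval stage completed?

day 3

Daily DD above 11.0 °C (capped at 16.4): 12.1, 16.4, 12.6, 16.4, 16.4, 16.4, 16.4, 8.9, 2.9, 7.3.
Cumulative: 12.1, 28.5, 41.1, 57.5, 73.9, 90.3, 106.7, 115.6, 118.5, 125.8.
The total first reaches 29 DD on day 3.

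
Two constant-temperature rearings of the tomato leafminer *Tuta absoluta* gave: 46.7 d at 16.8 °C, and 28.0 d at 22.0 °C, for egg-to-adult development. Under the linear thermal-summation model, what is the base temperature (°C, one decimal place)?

Linear rate model ⇒ the product D·(T − T_b) is constant across temperatures.
46.7·(16.8 − T_b) = 28.0·(22.0 − T_b)
T_b = (46.7·16.8 − 28.0·22.0) / (46.7 − 28.0) = 168.56 / 18.7 = 9.014 °C ≈ 9.0 °C.

9.0 °C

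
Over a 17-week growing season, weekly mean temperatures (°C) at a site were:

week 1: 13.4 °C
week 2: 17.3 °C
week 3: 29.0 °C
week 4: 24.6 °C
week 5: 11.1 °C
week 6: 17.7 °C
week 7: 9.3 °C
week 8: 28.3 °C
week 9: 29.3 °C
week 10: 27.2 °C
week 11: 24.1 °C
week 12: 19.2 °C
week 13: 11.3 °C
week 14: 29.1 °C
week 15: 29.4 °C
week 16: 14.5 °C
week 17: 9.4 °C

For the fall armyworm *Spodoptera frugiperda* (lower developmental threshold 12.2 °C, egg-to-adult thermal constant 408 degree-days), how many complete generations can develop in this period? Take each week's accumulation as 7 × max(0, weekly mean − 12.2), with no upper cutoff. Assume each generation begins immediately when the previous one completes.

Weekly DD (7 × max(0, T̄ − 12.2)): 8.4, 35.7, 117.6, 86.8, 0.0, 38.5, 0.0, 112.7, 119.7, 105.0, 83.3, 49.0, 0.0, 118.3, 120.4, 16.1, 0.0.
Season total = 1011.5 DD.
Complete generations = ⌊1011.5 / 408⌋ = 2.

2 generations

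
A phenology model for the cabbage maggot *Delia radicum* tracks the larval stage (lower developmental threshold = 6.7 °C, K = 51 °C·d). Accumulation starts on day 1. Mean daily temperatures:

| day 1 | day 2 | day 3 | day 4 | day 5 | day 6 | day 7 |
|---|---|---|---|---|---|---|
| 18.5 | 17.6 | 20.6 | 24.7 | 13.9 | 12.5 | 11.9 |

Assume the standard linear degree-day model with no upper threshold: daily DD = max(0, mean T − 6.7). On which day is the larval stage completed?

Daily DD above 6.7 °C: 11.8, 10.9, 13.9, 18.0, 7.2, 5.8, 5.2.
Cumulative: 11.8, 22.7, 36.6, 54.6, 61.8, 67.6, 72.8.
The total first reaches 51 DD on day 4.

day 4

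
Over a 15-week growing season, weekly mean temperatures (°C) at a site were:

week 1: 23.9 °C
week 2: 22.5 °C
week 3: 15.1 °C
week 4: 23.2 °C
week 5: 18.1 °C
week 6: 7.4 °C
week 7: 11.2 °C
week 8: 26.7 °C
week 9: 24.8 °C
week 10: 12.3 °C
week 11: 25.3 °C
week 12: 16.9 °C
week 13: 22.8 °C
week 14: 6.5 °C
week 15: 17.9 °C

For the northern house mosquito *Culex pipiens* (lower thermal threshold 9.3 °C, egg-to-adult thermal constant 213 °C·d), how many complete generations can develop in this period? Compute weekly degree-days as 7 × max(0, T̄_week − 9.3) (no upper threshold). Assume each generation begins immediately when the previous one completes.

Weekly DD (7 × max(0, T̄ − 9.3)): 102.2, 92.4, 40.6, 97.3, 61.6, 0.0, 13.3, 121.8, 108.5, 21.0, 112.0, 53.2, 94.5, 0.0, 60.2.
Season total = 978.6 DD.
Complete generations = ⌊978.6 / 213⌋ = 4.

4 generations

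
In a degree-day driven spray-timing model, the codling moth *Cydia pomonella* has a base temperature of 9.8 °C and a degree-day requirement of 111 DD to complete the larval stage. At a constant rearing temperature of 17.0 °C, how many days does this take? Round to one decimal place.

Daily accumulation = 17.0 − 9.8 = 7.2 DD/day.
Duration = 111 / 7.2 = 15.417 ≈ 15.4 days.

15.4 days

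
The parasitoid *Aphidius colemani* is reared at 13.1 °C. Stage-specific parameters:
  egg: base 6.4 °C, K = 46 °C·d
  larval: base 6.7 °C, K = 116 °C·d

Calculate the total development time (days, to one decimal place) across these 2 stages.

egg: 46 / (13.1 − 6.4) = 46 / 6.7 = 6.866 d.
larval: 116 / (13.1 − 6.7) = 116 / 6.4 = 18.125 d.
Sum = 24.991 ≈ 25.0 days.

25.0 days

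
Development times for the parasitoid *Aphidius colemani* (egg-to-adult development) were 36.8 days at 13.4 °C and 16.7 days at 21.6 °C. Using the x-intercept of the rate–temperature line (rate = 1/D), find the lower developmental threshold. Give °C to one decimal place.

6.6 °C

Equal thermal constants: D₁(T₁ − T_b) = D₂(T₂ − T_b).
36.8·(13.4 − T_b) = 16.7·(21.6 − T_b)
T_b = (36.8·13.4 − 16.7·21.6) / (36.8 − 16.7) = 132.40 / 20.1 = 6.587 °C ≈ 6.6 °C.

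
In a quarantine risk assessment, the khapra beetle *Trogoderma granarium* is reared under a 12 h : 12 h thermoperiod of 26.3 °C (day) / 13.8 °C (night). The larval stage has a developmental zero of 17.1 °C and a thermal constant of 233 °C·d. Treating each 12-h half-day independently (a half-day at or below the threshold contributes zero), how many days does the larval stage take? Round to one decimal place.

50.7 days

Day half: max(0, 26.3 − 17.1) × 0.5 = 9.2 × 0.5 = 4.60 DD.
Night half: max(0, 13.8 − 17.1) × 0.5 = 0.0 × 0.5 = 0.00 DD.
Per 24 h: 4.60 DD/day.
Duration = 233 / 4.60 = 50.652 ≈ 50.7 days.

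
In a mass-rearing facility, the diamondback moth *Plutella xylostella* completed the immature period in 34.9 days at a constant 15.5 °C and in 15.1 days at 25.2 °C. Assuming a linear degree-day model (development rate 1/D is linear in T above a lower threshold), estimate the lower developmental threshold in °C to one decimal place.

Equal thermal constants: D₁(T₁ − T_b) = D₂(T₂ − T_b).
34.9·(15.5 − T_b) = 15.1·(25.2 − T_b)
T_b = (34.9·15.5 − 15.1·25.2) / (34.9 − 15.1) = 160.43 / 19.8 = 8.103 °C ≈ 8.1 °C.

8.1 °C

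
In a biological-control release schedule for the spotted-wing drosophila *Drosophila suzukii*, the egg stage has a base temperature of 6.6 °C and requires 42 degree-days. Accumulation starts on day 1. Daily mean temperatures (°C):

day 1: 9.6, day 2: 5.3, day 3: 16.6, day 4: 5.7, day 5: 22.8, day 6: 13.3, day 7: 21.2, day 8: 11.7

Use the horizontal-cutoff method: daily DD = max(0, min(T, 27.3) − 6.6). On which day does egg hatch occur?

Daily DD above 6.6 °C (capped at 20.7): 3.0, 0.0, 10.0, 0.0, 16.2, 6.7, 14.6, 5.1.
Cumulative: 3.0, 3.0, 13.0, 13.0, 29.2, 35.9, 50.5, 55.6.
The total first reaches 42 DD on day 7.

day 7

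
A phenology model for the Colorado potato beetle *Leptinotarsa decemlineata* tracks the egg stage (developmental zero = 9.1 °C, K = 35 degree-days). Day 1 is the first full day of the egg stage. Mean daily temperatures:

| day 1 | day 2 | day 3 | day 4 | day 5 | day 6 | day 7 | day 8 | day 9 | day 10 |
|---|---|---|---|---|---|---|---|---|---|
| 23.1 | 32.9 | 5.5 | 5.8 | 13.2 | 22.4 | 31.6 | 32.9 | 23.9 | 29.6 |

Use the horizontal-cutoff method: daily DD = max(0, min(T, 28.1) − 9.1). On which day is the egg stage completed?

Daily DD above 9.1 °C (capped at 19.0): 14.0, 19.0, 0.0, 0.0, 4.1, 13.3, 19.0, 19.0, 14.8, 19.0.
Cumulative: 14.0, 33.0, 33.0, 33.0, 37.1, 50.4, 69.4, 88.4, 103.2, 122.2.
The total first reaches 35 DD on day 5.

day 5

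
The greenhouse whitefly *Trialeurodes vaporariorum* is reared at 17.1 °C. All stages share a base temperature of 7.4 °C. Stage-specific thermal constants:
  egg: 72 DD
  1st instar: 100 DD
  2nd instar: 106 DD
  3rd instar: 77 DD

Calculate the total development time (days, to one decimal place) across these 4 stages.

36.6 days

Daily accumulation at 17.1 °C = 17.1 − 7.4 = 9.7 DD/day.
Total K = 72 + 100 + 106 + 77 = 355 DD.
Total duration = 355 / 9.7 = 36.598 ≈ 36.6 days.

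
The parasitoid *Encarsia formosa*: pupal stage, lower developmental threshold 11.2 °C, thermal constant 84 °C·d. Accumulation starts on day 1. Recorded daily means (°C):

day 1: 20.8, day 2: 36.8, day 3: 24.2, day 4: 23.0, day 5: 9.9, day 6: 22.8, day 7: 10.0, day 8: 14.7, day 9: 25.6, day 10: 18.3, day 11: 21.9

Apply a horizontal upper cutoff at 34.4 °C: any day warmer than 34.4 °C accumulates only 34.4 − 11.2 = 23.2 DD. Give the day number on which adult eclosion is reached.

day 9

Daily DD above 11.2 °C (capped at 23.2): 9.6, 23.2, 13.0, 11.8, 0.0, 11.6, 0.0, 3.5, 14.4, 7.1, 10.7.
Cumulative: 9.6, 32.8, 45.8, 57.6, 57.6, 69.2, 69.2, 72.7, 87.1, 94.2, 104.9.
The total first reaches 84 DD on day 9.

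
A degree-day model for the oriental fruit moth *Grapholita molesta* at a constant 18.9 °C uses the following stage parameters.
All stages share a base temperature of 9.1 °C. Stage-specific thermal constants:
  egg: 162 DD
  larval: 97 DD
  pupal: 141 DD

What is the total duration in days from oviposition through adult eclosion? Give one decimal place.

40.8 days

Daily accumulation at 18.9 °C = 18.9 − 9.1 = 9.8 DD/day.
Total K = 162 + 97 + 141 = 400 DD.
Total duration = 400 / 9.8 = 40.816 ≈ 40.8 days.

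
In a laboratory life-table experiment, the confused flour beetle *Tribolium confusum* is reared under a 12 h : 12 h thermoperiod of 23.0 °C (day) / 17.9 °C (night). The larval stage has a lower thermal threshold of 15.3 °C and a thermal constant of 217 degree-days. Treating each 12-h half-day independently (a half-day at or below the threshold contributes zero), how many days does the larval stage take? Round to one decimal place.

42.1 days

Day half: max(0, 23.0 − 15.3) × 0.5 = 7.7 × 0.5 = 3.85 DD.
Night half: max(0, 17.9 − 15.3) × 0.5 = 2.6 × 0.5 = 1.30 DD.
Per 24 h: 5.15 DD/day.
Duration = 217 / 5.15 = 42.136 ≈ 42.1 days.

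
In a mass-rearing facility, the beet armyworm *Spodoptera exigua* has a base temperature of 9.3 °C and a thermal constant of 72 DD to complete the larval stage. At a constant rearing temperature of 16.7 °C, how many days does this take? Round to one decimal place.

9.7 days

Daily accumulation = 16.7 − 9.3 = 7.4 DD/day.
Duration = 72 / 7.4 = 9.730 ≈ 9.7 days.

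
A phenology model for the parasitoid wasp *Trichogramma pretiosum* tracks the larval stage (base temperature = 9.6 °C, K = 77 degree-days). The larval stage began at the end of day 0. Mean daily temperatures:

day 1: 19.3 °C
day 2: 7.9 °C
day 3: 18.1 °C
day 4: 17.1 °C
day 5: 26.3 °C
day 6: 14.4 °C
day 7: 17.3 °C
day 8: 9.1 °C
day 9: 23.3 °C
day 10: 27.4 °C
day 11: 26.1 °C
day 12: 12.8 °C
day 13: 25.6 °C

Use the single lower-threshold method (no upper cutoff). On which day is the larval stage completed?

day 10

Daily DD above 9.6 °C: 9.7, 0.0, 8.5, 7.5, 16.7, 4.8, 7.7, 0.0, 13.7, 17.8, 16.5, 3.2, 16.0.
Cumulative: 9.7, 9.7, 18.2, 25.7, 42.4, 47.2, 54.9, 54.9, 68.6, 86.4, 102.9, 106.1, 122.1.
The total first reaches 77 DD on day 10.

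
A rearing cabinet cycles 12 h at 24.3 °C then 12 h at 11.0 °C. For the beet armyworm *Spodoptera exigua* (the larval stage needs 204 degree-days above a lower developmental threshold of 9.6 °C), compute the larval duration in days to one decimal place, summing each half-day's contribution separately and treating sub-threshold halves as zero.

Day half: max(0, 24.3 − 9.6) × 0.5 = 14.7 × 0.5 = 7.35 DD.
Night half: max(0, 11.0 − 9.6) × 0.5 = 1.4 × 0.5 = 0.70 DD.
Per 24 h: 8.05 DD/day.
Duration = 204 / 8.05 = 25.342 ≈ 25.3 days.

25.3 days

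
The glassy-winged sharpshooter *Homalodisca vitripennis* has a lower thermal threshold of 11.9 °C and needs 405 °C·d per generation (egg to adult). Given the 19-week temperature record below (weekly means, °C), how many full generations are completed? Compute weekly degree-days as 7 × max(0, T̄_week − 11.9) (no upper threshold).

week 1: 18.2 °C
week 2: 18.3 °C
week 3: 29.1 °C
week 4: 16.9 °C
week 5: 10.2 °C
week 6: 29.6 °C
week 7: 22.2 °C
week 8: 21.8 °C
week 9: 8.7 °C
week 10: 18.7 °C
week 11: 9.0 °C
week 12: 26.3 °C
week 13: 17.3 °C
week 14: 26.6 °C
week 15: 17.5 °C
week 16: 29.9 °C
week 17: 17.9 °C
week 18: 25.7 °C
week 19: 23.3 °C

Weekly DD (7 × max(0, T̄ − 11.9)): 44.1, 44.8, 120.4, 35.0, 0.0, 123.9, 72.1, 69.3, 0.0, 47.6, 0.0, 100.8, 37.8, 102.9, 39.2, 126.0, 42.0, 96.6, 79.8.
Season total = 1182.3 DD.
Complete generations = ⌊1182.3 / 405⌋ = 2.

2 generations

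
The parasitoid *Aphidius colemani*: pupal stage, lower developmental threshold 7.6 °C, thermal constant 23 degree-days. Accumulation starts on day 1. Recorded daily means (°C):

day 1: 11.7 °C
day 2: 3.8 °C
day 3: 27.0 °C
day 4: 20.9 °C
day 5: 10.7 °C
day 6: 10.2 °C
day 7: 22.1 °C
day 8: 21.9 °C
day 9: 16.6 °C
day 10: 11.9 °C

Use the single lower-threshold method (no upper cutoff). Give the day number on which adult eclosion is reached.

day 3

Daily DD above 7.6 °C: 4.1, 0.0, 19.4, 13.3, 3.1, 2.6, 14.5, 14.3, 9.0, 4.3.
Cumulative: 4.1, 4.1, 23.5, 36.8, 39.9, 42.5, 57.0, 71.3, 80.3, 84.6.
The total first reaches 23 DD on day 3.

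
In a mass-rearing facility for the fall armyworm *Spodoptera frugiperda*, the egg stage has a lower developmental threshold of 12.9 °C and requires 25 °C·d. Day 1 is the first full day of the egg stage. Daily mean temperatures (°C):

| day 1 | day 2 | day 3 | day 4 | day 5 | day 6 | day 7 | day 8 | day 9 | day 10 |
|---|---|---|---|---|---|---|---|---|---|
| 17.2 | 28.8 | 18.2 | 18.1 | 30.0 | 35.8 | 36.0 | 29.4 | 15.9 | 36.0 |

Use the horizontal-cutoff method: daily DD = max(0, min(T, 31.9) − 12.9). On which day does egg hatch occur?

day 3

Daily DD above 12.9 °C (capped at 19.0): 4.3, 15.9, 5.3, 5.2, 17.1, 19.0, 19.0, 16.5, 3.0, 19.0.
Cumulative: 4.3, 20.2, 25.5, 30.7, 47.8, 66.8, 85.8, 102.3, 105.3, 124.3.
The total first reaches 25 DD on day 3.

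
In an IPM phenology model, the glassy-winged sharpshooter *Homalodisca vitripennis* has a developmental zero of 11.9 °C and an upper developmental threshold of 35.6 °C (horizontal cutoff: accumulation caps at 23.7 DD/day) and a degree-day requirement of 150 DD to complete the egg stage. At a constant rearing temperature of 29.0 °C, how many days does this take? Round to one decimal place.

Daily accumulation = 29.0 − 11.9 = 17.1 DD/day.
Duration = 150 / 17.1 = 8.772 ≈ 8.8 days.

8.8 days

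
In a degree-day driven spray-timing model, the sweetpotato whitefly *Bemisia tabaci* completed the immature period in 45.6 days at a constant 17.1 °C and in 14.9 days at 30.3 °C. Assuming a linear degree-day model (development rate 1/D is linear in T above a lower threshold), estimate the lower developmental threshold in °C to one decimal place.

Under the model K = D·(T − T_b), so D₁·(T₁ − T_b) = D₂·(T₂ − T_b).
45.6·(17.1 − T_b) = 14.9·(30.3 − T_b)
T_b = (45.6·17.1 − 14.9·30.3) / (45.6 − 14.9) = 328.29 / 30.7 = 10.693 °C ≈ 10.7 °C.

10.7 °C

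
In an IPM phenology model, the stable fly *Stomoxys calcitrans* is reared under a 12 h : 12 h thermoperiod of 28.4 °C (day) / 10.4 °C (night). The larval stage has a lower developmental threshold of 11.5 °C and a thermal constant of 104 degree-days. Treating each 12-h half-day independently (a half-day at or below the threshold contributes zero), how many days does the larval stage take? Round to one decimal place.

12.3 days

Day half: max(0, 28.4 − 11.5) × 0.5 = 16.9 × 0.5 = 8.45 DD.
Night half: max(0, 10.4 − 11.5) × 0.5 = 0.0 × 0.5 = 0.00 DD.
Per 24 h: 8.45 DD/day.
Duration = 104 / 8.45 = 12.308 ≈ 12.3 days.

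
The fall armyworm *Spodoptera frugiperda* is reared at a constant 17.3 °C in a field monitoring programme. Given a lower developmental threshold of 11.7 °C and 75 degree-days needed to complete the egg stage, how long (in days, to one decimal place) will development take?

13.4 days

Daily accumulation = 17.3 − 11.7 = 5.6 DD/day.
Duration = 75 / 5.6 = 13.393 ≈ 13.4 days.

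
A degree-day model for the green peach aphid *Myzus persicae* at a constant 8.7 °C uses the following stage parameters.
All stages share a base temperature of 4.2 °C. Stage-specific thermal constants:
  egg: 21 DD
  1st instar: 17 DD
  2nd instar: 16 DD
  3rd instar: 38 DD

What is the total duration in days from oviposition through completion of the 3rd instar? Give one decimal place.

20.4 days

Daily accumulation at 8.7 °C = 8.7 − 4.2 = 4.5 DD/day.
Total K = 21 + 17 + 16 + 38 = 92 DD.
Total duration = 92 / 4.5 = 20.444 ≈ 20.4 days.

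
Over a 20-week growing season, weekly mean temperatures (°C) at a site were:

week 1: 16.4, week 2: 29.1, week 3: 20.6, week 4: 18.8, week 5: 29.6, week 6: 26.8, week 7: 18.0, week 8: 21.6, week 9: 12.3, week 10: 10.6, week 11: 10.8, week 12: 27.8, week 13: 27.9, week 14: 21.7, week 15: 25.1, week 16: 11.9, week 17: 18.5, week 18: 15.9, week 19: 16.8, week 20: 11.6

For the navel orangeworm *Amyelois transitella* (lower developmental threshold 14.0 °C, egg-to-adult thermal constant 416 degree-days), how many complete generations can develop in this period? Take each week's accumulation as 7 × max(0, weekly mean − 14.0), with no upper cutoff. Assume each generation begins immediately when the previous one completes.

Weekly DD (7 × max(0, T̄ − 14.0)): 16.8, 105.7, 46.2, 33.6, 109.2, 89.6, 28.0, 53.2, 0.0, 0.0, 0.0, 96.6, 97.3, 53.9, 77.7, 0.0, 31.5, 13.3, 19.6, 0.0.
Season total = 872.2 DD.
Complete generations = ⌊872.2 / 416⌋ = 2.

2 generations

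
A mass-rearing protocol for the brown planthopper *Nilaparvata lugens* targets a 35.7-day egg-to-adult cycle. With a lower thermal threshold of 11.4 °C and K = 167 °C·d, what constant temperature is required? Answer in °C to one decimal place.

Required daily accumulation = 167 / 35.7 = 4.678 DD/day.
T = T_base + 4.678 = 11.4 + 4.678 = 16.078 ≈ 16.1 °C.

16.1 °C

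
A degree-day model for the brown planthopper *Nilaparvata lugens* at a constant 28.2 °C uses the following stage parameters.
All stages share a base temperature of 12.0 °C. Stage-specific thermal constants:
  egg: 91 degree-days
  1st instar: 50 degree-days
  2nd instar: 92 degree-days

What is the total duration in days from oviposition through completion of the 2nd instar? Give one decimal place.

14.4 days

Daily accumulation at 28.2 °C = 28.2 − 12.0 = 16.2 DD/day.
Total K = 91 + 50 + 92 = 233 DD.
Total duration = 233 / 16.2 = 14.383 ≈ 14.4 days.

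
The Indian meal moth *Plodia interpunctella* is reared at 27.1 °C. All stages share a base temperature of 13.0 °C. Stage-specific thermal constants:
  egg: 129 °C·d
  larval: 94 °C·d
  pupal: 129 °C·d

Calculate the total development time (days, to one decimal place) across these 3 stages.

Daily accumulation at 27.1 °C = 27.1 − 13.0 = 14.1 DD/day.
Total K = 129 + 94 + 129 = 352 DD.
Total duration = 352 / 14.1 = 24.965 ≈ 25.0 days.

25.0 days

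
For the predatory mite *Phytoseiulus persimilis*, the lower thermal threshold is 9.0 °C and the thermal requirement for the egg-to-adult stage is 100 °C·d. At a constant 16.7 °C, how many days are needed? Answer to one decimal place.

13.0 days

Daily accumulation = 16.7 − 9.0 = 7.7 DD/day.
Duration = 100 / 7.7 = 12.987 ≈ 13.0 days.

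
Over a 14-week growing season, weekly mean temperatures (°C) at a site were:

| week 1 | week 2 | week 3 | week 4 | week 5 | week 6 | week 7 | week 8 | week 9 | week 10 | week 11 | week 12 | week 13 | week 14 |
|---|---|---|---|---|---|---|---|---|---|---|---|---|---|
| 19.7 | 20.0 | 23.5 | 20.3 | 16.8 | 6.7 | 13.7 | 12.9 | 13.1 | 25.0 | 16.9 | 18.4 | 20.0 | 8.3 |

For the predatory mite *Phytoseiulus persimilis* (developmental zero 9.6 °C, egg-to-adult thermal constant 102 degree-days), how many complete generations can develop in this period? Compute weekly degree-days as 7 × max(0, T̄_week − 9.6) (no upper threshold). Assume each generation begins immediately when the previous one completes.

7 generations

Weekly DD (7 × max(0, T̄ − 9.6)): 70.7, 72.8, 97.3, 74.9, 50.4, 0.0, 28.7, 23.1, 24.5, 107.8, 51.1, 61.6, 72.8, 0.0.
Season total = 735.7 DD.
Complete generations = ⌊735.7 / 102⌋ = 7.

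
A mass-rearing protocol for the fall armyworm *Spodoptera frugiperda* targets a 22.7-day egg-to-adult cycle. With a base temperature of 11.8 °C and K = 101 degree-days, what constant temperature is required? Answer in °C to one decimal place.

16.2 °C

Required daily accumulation = 101 / 22.7 = 4.449 DD/day.
T = T_base + 4.449 = 11.8 + 4.449 = 16.249 ≈ 16.2 °C.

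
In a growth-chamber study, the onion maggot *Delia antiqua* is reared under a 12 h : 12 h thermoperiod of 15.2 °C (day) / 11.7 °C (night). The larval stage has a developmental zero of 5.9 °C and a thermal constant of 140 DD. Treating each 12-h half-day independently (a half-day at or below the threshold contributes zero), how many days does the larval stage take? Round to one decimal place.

Day half: max(0, 15.2 − 5.9) × 0.5 = 9.3 × 0.5 = 4.65 DD.
Night half: max(0, 11.7 − 5.9) × 0.5 = 5.8 × 0.5 = 2.90 DD.
Per 24 h: 7.55 DD/day.
Duration = 140 / 7.55 = 18.543 ≈ 18.5 days.

18.5 days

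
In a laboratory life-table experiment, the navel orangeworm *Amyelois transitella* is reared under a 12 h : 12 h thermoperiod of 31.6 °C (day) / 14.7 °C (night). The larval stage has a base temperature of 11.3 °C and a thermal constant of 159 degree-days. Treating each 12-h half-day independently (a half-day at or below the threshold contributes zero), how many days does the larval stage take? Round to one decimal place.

13.4 days

Day half: max(0, 31.6 − 11.3) × 0.5 = 20.3 × 0.5 = 10.15 DD.
Night half: max(0, 14.7 − 11.3) × 0.5 = 3.4 × 0.5 = 1.70 DD.
Per 24 h: 11.85 DD/day.
Duration = 159 / 11.85 = 13.418 ≈ 13.4 days.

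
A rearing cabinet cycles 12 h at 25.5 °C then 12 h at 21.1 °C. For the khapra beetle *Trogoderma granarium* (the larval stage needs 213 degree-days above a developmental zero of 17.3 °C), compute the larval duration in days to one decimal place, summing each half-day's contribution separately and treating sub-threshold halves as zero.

Day half: max(0, 25.5 − 17.3) × 0.5 = 8.2 × 0.5 = 4.10 DD.
Night half: max(0, 21.1 − 17.3) × 0.5 = 3.8 × 0.5 = 1.90 DD.
Per 24 h: 6.00 DD/day.
Duration = 213 / 6.00 = 35.500 ≈ 35.5 days.

35.5 days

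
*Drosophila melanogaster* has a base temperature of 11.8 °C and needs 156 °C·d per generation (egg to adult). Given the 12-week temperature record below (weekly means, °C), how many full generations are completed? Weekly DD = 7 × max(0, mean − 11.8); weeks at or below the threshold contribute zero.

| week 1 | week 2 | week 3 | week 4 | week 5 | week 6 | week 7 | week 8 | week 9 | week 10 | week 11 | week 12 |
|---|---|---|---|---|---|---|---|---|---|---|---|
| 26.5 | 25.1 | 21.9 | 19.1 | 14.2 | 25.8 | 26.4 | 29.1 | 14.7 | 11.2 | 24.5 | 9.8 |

Weekly DD (7 × max(0, T̄ − 11.8)): 102.9, 93.1, 70.7, 51.1, 16.8, 98.0, 102.2, 121.1, 20.3, 0.0, 88.9, 0.0.
Season total = 765.1 DD.
Complete generations = ⌊765.1 / 156⌋ = 4.

4 generations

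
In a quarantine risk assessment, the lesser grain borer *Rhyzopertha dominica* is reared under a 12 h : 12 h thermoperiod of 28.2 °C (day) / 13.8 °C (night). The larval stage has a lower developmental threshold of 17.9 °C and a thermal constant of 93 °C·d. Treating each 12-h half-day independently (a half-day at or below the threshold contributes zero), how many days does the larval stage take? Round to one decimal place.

Day half: max(0, 28.2 − 17.9) × 0.5 = 10.3 × 0.5 = 5.15 DD.
Night half: max(0, 13.8 − 17.9) × 0.5 = 0.0 × 0.5 = 0.00 DD.
Per 24 h: 5.15 DD/day.
Duration = 93 / 5.15 = 18.058 ≈ 18.1 days.

18.1 days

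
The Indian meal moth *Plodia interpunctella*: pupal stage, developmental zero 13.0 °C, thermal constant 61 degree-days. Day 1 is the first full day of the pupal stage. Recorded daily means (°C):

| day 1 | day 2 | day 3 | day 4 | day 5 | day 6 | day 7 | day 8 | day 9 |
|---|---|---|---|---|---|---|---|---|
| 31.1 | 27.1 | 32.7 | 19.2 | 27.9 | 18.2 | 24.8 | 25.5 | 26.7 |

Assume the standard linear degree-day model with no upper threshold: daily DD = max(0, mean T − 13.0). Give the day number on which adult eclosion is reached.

Daily DD above 13.0 °C: 18.1, 14.1, 19.7, 6.2, 14.9, 5.2, 11.8, 12.5, 13.7.
Cumulative: 18.1, 32.2, 51.9, 58.1, 73.0, 78.2, 90.0, 102.5, 116.2.
The total first reaches 61 DD on day 5.

day 5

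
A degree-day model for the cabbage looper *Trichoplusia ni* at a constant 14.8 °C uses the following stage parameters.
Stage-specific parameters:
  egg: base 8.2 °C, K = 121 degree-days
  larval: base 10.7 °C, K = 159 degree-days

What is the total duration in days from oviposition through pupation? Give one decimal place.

egg: 121 / (14.8 − 8.2) = 121 / 6.6 = 18.333 d.
larval: 159 / (14.8 − 10.7) = 159 / 4.1 = 38.780 d.
Sum = 57.114 ≈ 57.1 days.

57.1 days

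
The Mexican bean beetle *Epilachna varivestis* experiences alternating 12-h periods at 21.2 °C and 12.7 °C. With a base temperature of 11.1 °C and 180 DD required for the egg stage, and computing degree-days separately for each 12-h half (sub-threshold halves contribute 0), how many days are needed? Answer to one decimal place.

30.8 days

Day half: max(0, 21.2 − 11.1) × 0.5 = 10.1 × 0.5 = 5.05 DD.
Night half: max(0, 12.7 − 11.1) × 0.5 = 1.6 × 0.5 = 0.80 DD.
Per 24 h: 5.85 DD/day.
Duration = 180 / 5.85 = 30.769 ≈ 30.8 days.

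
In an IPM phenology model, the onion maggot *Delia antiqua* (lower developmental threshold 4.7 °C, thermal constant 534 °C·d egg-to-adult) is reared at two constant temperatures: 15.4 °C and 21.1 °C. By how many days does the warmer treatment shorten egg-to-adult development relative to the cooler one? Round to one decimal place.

17.3 days

At 15.4 °C: 534 / (15.4 − 4.7) = 534 / 10.7 = 49.907 d.
At 21.1 °C: 534 / (21.1 − 4.7) = 534 / 16.4 = 32.561 d.
Difference = |49.907 − 32.561| = 17.346 ≈ 17.3 days.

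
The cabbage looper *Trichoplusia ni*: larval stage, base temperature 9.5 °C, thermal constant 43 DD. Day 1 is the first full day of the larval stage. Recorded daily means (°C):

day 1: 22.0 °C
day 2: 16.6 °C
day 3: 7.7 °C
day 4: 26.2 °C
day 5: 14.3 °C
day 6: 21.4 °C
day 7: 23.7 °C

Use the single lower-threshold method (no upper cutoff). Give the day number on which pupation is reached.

day 6

Daily DD above 9.5 °C: 12.5, 7.1, 0.0, 16.7, 4.8, 11.9, 14.2.
Cumulative: 12.5, 19.6, 19.6, 36.3, 41.1, 53.0, 67.2.
The total first reaches 43 DD on day 6.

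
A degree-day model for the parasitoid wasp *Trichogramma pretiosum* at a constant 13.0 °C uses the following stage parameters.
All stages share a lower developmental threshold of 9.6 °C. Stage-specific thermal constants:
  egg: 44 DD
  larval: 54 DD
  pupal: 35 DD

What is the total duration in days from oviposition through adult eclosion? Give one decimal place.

39.1 days

Daily accumulation at 13.0 °C = 13.0 − 9.6 = 3.4 DD/day.
Total K = 44 + 54 + 35 = 133 DD.
Total duration = 133 / 3.4 = 39.118 ≈ 39.1 days.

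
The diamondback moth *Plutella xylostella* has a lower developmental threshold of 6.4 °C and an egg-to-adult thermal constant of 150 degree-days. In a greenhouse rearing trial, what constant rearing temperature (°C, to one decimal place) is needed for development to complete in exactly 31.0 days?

11.2 °C

Required daily accumulation = 150 / 31.0 = 4.839 DD/day.
T = T_base + 4.839 = 6.4 + 4.839 = 11.239 ≈ 11.2 °C.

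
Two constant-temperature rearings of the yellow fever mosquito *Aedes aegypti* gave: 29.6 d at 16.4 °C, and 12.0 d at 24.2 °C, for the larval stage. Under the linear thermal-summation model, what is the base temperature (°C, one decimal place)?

11.1 °C

Equal thermal constants: D₁(T₁ − T_b) = D₂(T₂ − T_b).
29.6·(16.4 − T_b) = 12.0·(24.2 − T_b)
T_b = (29.6·16.4 − 12.0·24.2) / (29.6 − 12.0) = 195.04 / 17.6 = 11.082 °C ≈ 11.1 °C.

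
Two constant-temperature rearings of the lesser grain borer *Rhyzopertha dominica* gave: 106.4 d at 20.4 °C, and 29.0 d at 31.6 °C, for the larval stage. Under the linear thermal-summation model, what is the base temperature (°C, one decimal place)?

Linear rate model ⇒ the product D·(T − T_b) is constant across temperatures.
106.4·(20.4 − T_b) = 29.0·(31.6 − T_b)
T_b = (106.4·20.4 − 29.0·31.6) / (106.4 − 29.0) = 1254.16 / 77.4 = 16.204 °C ≈ 16.2 °C.

16.2 °C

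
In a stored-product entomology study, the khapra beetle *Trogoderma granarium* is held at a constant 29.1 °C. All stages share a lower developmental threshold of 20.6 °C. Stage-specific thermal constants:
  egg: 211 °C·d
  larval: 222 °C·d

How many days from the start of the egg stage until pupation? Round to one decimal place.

Daily accumulation at 29.1 °C = 29.1 − 20.6 = 8.5 DD/day.
Total K = 211 + 222 = 433 DD.
Total duration = 433 / 8.5 = 50.941 ≈ 50.9 days.

50.9 days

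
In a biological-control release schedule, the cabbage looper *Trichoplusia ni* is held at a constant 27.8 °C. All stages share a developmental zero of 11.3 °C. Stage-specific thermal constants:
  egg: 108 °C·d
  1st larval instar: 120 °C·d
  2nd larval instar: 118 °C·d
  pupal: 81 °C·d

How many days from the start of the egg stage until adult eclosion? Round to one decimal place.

Daily accumulation at 27.8 °C = 27.8 − 11.3 = 16.5 DD/day.
Total K = 108 + 120 + 118 + 81 = 427 DD.
Total duration = 427 / 16.5 = 25.879 ≈ 25.9 days.

25.9 days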